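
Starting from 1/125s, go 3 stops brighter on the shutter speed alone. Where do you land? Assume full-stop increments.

1/15s

Shutter speed: 1/125 → 1/60 → 1/30 → 1/15 — 3 stops slower (brighter).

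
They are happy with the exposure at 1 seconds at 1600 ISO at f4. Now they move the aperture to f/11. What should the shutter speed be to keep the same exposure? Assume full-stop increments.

Aperture: f/4 → f/5.6 → f/8 → f/11 — 3 stops stopped down (darker).
Need 3 stops brighter from the shutter speed: 1 → 2 → 4 → 8.

8 s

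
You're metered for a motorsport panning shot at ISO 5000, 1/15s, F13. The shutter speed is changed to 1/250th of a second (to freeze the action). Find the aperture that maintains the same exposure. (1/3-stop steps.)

Shutter speed: 1/15 → 1/20 → 1/25 → 1/30 → 1/40 → 1/50 → 1/60 → 1/80 → 1/100 → 1/125 → 1/160 → 1/200 → 1/250 — 4 stops shorter (darker).
Need 4 stops brighter from the aperture: f/13 → f/11 → f/10 → f/9 → f/8 → f/7.1 → f/6.3 → f/5.6 → f/5 → f/4.5 → f/4 → f/3.5 → f/3.2.

f/3.2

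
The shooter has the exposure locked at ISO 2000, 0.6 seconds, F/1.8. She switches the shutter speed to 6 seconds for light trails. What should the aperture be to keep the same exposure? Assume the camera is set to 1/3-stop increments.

f/5.6

Shutter speed: 0.6 → 0.8 → 1 → 1.3 → 1.6 → 2 → 2.5 → 3.2 → 4 → 5 → 6 — 3 1/3 stops slower (brighter).
Need 3 1/3 stops darker from the aperture: f/1.8 → f/2 → f/2.2 → f/2.5 → f/2.8 → f/3.2 → f/3.5 → f/4 → f/4.5 → f/5 → f/5.6.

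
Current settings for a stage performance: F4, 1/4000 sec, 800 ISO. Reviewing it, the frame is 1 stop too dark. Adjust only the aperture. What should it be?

f/2.8

Underexposed by 1 stop → need 1 stop brighter.
Aperture: f/4 → f/2.8.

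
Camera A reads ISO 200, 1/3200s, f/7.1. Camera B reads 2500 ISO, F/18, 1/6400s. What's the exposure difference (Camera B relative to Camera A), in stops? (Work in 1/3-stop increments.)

same exposure (0 stops)

Aperture: f/7.1 → f/8 → f/9 → f/10 → f/11 → f/13 → f/14 → f/16 → f/18 — 2 2/3 stops stopped down (darker).
Shutter speed: 1/3200 → 1/4000 → 1/5000 → 1/6400 — 1 stop shorter (darker).
ISO: 200 → 250 → 320 → 400 → 500 → 640 → 800 → 1000 → 1250 → 1600 → 2000 → 2500 — 3 2/3 stops higher (brighter).
Net: −2 2/3 −1 +3 2/3 = 0 stops.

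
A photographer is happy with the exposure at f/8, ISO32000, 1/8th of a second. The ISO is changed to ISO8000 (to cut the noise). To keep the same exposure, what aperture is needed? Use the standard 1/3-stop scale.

f/4

ISO: 32000 → 25600 → 20000 → 16000 → 12800 → 10000 → 8000 — 2 stops dropped (darker).
Need 2 stops brighter from the aperture: f/8 → f/7.1 → f/6.3 → f/5.6 → f/5 → f/4.5 → f/4.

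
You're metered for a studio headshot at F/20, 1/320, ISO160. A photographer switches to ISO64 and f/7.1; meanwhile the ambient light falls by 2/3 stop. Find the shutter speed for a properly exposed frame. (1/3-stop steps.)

Scene light: 2/3 stop darker.
ISO: 160 → 125 → 100 → 80 → 64 — 1 1/3 stops dropped (darker).
Aperture: f/20 → f/18 → f/16 → f/14 → f/13 → f/11 → f/10 → f/9 → f/8 → f/7.1 — 3 stops larger aperture (brighter).
Net so far: 1 stop brighter. Shutter speed: 1/320 → 1/400 → 1/500 → 1/640.

1/640s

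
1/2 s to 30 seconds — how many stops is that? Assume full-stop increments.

1/2 → 1 → 2 → 4 → 8 → 15 → 30 — count the steps: 6 stops.

6 stops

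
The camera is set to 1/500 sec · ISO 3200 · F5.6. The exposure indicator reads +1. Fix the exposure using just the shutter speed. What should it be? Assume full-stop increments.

Overexposed by 1 stop → need 1 stop darker.
Shutter speed: 1/500 → 1/1000.

1/1000s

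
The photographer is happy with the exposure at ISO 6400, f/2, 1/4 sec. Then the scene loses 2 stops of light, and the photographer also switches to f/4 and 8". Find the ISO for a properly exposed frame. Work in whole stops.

Scene light: 2 stops darker.
Aperture: f/2 → f/2.8 → f/4 — 2 stops narrower (darker).
Shutter speed: 1/4 → 1/2 → 1 → 2 → 4 → 8 — 5 stops slower (brighter).
Net so far: 1 stop brighter. ISO: 6400 → 3200.

ISO 3200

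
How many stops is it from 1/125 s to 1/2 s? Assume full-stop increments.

1/125 → 1/60 → 1/30 → 1/15 → 1/8 → 1/4 → 1/2 — count the steps: 6 stops.

6 stops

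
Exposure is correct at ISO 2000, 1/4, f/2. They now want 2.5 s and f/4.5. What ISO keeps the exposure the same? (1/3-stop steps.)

ISO 1000

Shutter speed: 1/4 → 0.3 → 0.4 → 0.5 → 0.6 → 0.8 → 1 → 1.3 → 1.6 → 2 → 2.5 — 3 1/3 stops longer (brighter).
Aperture: f/2 → f/2.2 → f/2.5 → f/2.8 → f/3.2 → f/3.5 → f/4 → f/4.5 — 2 1/3 stops stopped down (darker).
Net change so far: 1 stop brighter. Offset with the ISO: 2000 → 1600 → 1250 → 1000.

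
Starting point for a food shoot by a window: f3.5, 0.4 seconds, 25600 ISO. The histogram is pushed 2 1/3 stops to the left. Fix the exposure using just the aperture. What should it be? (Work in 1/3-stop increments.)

Underexposed by 2 1/3 stops → need 2 1/3 stops brighter.
Aperture: f/3.5 → f/3.2 → f/2.8 → f/2.5 → f/2.2 → f/2 → f/1.8 → f/1.6.

f/1.6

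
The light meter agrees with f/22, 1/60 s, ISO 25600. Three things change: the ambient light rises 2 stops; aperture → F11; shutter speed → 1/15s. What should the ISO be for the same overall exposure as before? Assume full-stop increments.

ISO 400

Scene light: 2 stops brighter.
Aperture: f/22 → f/16 → f/11 — 2 stops larger aperture (brighter).
Shutter speed: 1/60 → 1/30 → 1/15 — 2 stops slower (brighter).
Net so far: 6 stops brighter. ISO: 25600 → 12800 → 6400 → 3200 → 1600 → 800 → 400.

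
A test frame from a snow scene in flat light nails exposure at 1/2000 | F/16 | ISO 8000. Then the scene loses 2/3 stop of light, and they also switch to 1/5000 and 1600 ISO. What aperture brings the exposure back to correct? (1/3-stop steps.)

f/3.5

Scene light: 2/3 stop darker.
Shutter speed: 1/2000 → 1/2500 → 1/3200 → 1/4000 → 1/5000 — 1 1/3 stops faster (darker).
ISO: 8000 → 6400 → 5000 → 4000 → 3200 → 2500 → 2000 → 1600 — 2 1/3 stops dropped (darker).
Net so far: 4 1/3 stops darker. Aperture: f/16 → f/14 → f/13 → f/11 → f/10 → f/9 → f/8 → f/7.1 → f/6.3 → f/5.6 → f/5 → f/4.5 → f/4 → f/3.5.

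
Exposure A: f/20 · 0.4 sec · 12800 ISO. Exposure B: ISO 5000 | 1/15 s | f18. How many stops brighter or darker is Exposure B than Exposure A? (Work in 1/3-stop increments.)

Aperture: f/20 → f/18 — 1/3 stop opened up (brighter).
Shutter speed: 0.4 → 0.3 → 1/4 → 1/5 → 1/6 → 1/8 → 1/10 → 1/13 → 1/15 — 2 2/3 stops shorter (darker).
ISO: 12800 → 10000 → 8000 → 6400 → 5000 — 1 1/3 stops lower (darker).
Net: +1/3 −2 2/3 −1 1/3 = −3 2/3 stops.

3 2/3 stops darker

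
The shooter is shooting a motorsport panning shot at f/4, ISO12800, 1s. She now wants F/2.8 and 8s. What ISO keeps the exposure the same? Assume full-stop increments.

Aperture: f/4 → f/2.8 — 1 stop opened up (brighter).
Shutter speed: 1 → 2 → 4 → 8 — 3 stops slower (brighter).
Net change so far: 4 stops brighter. Offset with the ISO: 12800 → 6400 → 3200 → 1600 → 800.

ISO 800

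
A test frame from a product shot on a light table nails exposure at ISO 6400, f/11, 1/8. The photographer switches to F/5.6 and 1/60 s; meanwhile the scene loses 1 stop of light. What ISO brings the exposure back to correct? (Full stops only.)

Scene light: 1 stop darker.
Aperture: f/11 → f/8 → f/5.6 — 2 stops wider (brighter).
Shutter speed: 1/8 → 1/15 → 1/30 → 1/60 — 3 stops faster (darker).
Net so far: 2 stops darker. ISO: 6400 → 12800 → 25600.

ISO 25600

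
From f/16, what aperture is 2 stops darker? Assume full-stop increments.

f/32

Aperture: f/16 → f/22 → f/32 — 2 stops narrower (darker).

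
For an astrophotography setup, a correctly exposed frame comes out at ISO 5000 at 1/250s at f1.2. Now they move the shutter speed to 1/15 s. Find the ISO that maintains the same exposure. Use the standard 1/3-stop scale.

ISO 320

Shutter speed: 1/250 → 1/200 → 1/160 → 1/125 → 1/100 → 1/80 → 1/60 → 1/50 → 1/40 → 1/30 → 1/25 → 1/20 → 1/15 — 4 stops slower (brighter).
Need 4 stops darker from the ISO: 5000 → 4000 → 3200 → 2500 → 2000 → 1600 → 1250 → 1000 → 800 → 640 → 500 → 400 → 320.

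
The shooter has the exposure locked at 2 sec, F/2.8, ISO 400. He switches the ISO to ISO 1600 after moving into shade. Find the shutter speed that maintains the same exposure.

1/2s

ISO: 400 → 800 → 1600 — 2 stops raised (brighter).
Need 2 stops darker from the shutter speed: 2 → 1 → 1/2.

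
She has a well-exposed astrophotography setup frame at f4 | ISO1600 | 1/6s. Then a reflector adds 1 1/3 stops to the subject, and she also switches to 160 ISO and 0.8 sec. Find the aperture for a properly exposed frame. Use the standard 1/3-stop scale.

f/4.5

Scene light: 1 1/3 stops brighter.
ISO: 1600 → 1250 → 1000 → 800 → 640 → 500 → 400 → 320 → 250 → 200 → 160 — 3 1/3 stops lower (darker).
Shutter speed: 1/6 → 1/5 → 1/4 → 0.3 → 0.4 → 0.5 → 0.6 → 0.8 — 2 1/3 stops longer (brighter).
Net so far: 1/3 stop brighter. Aperture: f/4 → f/4.5.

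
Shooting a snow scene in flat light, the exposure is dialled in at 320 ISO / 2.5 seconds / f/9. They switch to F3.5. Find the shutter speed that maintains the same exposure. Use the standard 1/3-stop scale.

Aperture: f/9 → f/8 → f/7.1 → f/6.3 → f/5.6 → f/5 → f/4.5 → f/4 → f/3.5 — 2 2/3 stops larger aperture (brighter).
Need 2 2/3 stops darker from the shutter speed: 2.5 → 2 → 1.6 → 1.3 → 1 → 0.8 → 0.6 → 0.5 → 0.4.

0.4 s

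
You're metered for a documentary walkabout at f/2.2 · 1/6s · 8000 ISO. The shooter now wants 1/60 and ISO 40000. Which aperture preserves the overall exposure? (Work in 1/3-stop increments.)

f/1.6

Shutter speed: 1/6 → 1/8 → 1/10 → 1/13 → 1/15 → 1/20 → 1/25 → 1/30 → 1/40 → 1/50 → 1/60 — 3 1/3 stops shorter (darker).
ISO: 8000 → 10000 → 12800 → 16000 → 20000 → 25600 → 32000 → 40000 — 2 1/3 stops higher (brighter).
Net change so far: 1 stop darker. Offset with the aperture: f/2.2 → f/2 → f/1.8 → f/1.6.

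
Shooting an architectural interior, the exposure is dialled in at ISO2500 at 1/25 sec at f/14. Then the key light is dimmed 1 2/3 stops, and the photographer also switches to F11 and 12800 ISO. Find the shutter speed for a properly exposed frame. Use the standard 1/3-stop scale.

Scene light: 1 2/3 stops darker.
Aperture: f/14 → f/13 → f/11 — 2/3 stop wider (brighter).
ISO: 2500 → 3200 → 4000 → 5000 → 6400 → 8000 → 10000 → 12800 — 2 1/3 stops raised (brighter).
Net so far: 1 1/3 stops brighter. Shutter speed: 1/25 → 1/30 → 1/40 → 1/50 → 1/60.

1/60s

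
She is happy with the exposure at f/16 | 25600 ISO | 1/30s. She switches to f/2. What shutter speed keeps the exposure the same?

Aperture: f/16 → f/11 → f/8 → f/5.6 → f/4 → f/2.8 → f/2 — 6 stops wider (brighter).
Need 6 stops darker from the shutter speed: 1/30 → 1/60 → 1/125 → 1/250 → 1/500 → 1/1000 → 1/2000.

1/2000s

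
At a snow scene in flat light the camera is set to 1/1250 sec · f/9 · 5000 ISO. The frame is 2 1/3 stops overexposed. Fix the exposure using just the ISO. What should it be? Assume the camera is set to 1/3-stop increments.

Overexposed by 2 1/3 stops → need 2 1/3 stops darker.
ISO: 5000 → 4000 → 3200 → 2500 → 2000 → 1600 → 1250 → 1000.

ISO 1000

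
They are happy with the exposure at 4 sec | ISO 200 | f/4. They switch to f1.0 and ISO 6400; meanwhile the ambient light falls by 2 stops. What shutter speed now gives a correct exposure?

1/30s

Scene light: 2 stops darker.
Aperture: f/4 → f/2.8 → f/2 → f/1.4 → f/1.0 — 4 stops wider (brighter).
ISO: 200 → 400 → 800 → 1600 → 3200 → 6400 — 5 stops higher (brighter).
Net so far: 7 stops brighter. Shutter speed: 4 → 2 → 1 → 1/2 → 1/4 → 1/8 → 1/15 → 1/30.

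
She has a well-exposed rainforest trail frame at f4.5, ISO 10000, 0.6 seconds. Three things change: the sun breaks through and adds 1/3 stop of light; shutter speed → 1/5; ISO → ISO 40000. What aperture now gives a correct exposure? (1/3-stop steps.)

Scene light: 1/3 stop brighter.
Shutter speed: 0.6 → 0.5 → 0.4 → 0.3 → 1/4 → 1/5 — 1 2/3 stops shorter (darker).
ISO: 10000 → 12800 → 16000 → 20000 → 25600 → 32000 → 40000 — 2 stops higher (brighter).
Net so far: 2/3 stop brighter. Aperture: f/4.5 → f/5 → f/5.6.

f/5.6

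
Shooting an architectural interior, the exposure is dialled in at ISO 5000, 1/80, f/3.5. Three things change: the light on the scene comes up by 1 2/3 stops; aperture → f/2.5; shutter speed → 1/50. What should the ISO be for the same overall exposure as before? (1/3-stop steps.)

ISO 500

Scene light: 1 2/3 stops brighter.
Aperture: f/3.5 → f/3.2 → f/2.8 → f/2.5 — 1 stop wider (brighter).
Shutter speed: 1/80 → 1/60 → 1/50 — 2/3 stop longer (brighter).
Net so far: 3 1/3 stops brighter. ISO: 5000 → 4000 → 3200 → 2500 → 2000 → 1600 → 1250 → 1000 → 800 → 640 → 500.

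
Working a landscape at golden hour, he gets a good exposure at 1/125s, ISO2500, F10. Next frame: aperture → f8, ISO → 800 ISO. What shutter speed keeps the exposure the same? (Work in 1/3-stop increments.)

Aperture: f/10 → f/9 → f/8 — 2/3 stop wider (brighter).
ISO: 2500 → 2000 → 1600 → 1250 → 1000 → 800 — 1 2/3 stops dropped (darker).
Net change so far: 1 stop darker. Offset with the shutter speed: 1/125 → 1/100 → 1/80 → 1/60.

1/60s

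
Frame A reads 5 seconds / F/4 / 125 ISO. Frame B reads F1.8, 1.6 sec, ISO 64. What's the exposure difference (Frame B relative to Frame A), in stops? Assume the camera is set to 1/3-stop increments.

1/3 stop darker

Aperture: f/4 → f/3.5 → f/3.2 → f/2.8 → f/2.5 → f/2.2 → f/2 → f/1.8 — 2 1/3 stops larger aperture (brighter).
Shutter speed: 5 → 4 → 3.2 → 2.5 → 2 → 1.6 — 1 2/3 stops faster (darker).
ISO: 125 → 100 → 80 → 64 — 1 stop lower (darker).
Net: +2 1/3 −1 2/3 −1 = −1/3 stops.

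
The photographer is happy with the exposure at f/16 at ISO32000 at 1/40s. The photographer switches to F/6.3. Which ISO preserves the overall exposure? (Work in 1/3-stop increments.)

Aperture: f/16 → f/14 → f/13 → f/11 → f/10 → f/9 → f/8 → f/7.1 → f/6.3 — 2 2/3 stops wider (brighter).
Need 2 2/3 stops darker from the ISO: 32000 → 25600 → 20000 → 16000 → 12800 → 10000 → 8000 → 6400 → 5000.

ISO 5000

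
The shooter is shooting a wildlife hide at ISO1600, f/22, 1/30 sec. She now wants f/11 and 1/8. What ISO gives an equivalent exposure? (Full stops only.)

Aperture: f/22 → f/16 → f/11 — 2 stops opened up (brighter).
Shutter speed: 1/30 → 1/15 → 1/8 — 2 stops slower (brighter).
Net change so far: 4 stops brighter. Offset with the ISO: 1600 → 800 → 400 → 200 → 100.

ISO 100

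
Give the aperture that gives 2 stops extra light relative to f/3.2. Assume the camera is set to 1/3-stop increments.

Aperture: f/3.2 → f/2.8 → f/2.5 → f/2.2 → f/2 → f/1.8 → f/1.6 — 2 stops larger aperture (brighter).

f/1.6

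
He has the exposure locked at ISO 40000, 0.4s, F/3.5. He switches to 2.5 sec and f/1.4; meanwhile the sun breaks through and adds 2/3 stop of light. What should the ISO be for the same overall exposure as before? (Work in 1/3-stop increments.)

ISO 640

Scene light: 2/3 stop brighter.
Shutter speed: 0.4 → 0.5 → 0.6 → 0.8 → 1 → 1.3 → 1.6 → 2 → 2.5 — 2 2/3 stops slower (brighter).
Aperture: f/3.5 → f/3.2 → f/2.8 → f/2.5 → f/2.2 → f/2 → f/1.8 → f/1.6 → f/1.4 — 2 2/3 stops opened up (brighter).
Net so far: 6 stops brighter. ISO: 40000 → 32000 → 25600 → 20000 → 16000 → 12800 → 10000 → 8000 → 6400 → 5000 → 4000 → 3200 → 2500 → 2000 → 1600 → 1250 → 1000 → 800 → 640.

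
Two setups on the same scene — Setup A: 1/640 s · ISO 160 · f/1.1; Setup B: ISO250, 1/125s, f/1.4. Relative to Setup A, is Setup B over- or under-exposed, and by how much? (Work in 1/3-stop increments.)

2 1/3 stops brighter

Aperture: f/1.1 → f/1.2 → f/1.4 — 2/3 stop smaller aperture (darker).
Shutter speed: 1/640 → 1/500 → 1/400 → 1/320 → 1/250 → 1/200 → 1/160 → 1/125 — 2 1/3 stops slower (brighter).
ISO: 160 → 200 → 250 — 2/3 stop raised (brighter).
Net: −2/3 +2 1/3 +2/3 = +2 1/3 stops.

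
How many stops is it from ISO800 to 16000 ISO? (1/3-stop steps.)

4 1/3 stops

800 → 1000 → 1250 → 1600 → 2000 → 2500 → 3200 → 4000 → 5000 → 6400 → 8000 → 10000 → 12800 → 16000 — count the steps: 13 third-stops = 4 1/3 stops.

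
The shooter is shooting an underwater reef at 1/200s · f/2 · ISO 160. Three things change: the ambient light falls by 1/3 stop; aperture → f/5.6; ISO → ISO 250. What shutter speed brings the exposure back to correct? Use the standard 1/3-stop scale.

1/30s

Scene light: 1/3 stop darker.
Aperture: f/2 → f/2.2 → f/2.5 → f/2.8 → f/3.2 → f/3.5 → f/4 → f/4.5 → f/5 → f/5.6 — 3 stops smaller aperture (darker).
ISO: 160 → 200 → 250 — 2/3 stop higher (brighter).
Net so far: 2 2/3 stops darker. Shutter speed: 1/200 → 1/160 → 1/125 → 1/100 → 1/80 → 1/60 → 1/50 → 1/40 → 1/30.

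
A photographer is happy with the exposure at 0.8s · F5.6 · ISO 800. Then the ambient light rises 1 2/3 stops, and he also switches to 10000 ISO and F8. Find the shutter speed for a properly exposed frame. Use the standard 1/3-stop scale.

Scene light: 1 2/3 stops brighter.
ISO: 800 → 1000 → 1250 → 1600 → 2000 → 2500 → 3200 → 4000 → 5000 → 6400 → 8000 → 10000 — 3 2/3 stops higher (brighter).
Aperture: f/5.6 → f/6.3 → f/7.1 → f/8 — 1 stop smaller aperture (darker).
Net so far: 4 1/3 stops brighter. Shutter speed: 0.8 → 0.6 → 0.5 → 0.4 → 0.3 → 1/4 → 1/5 → 1/6 → 1/8 → 1/10 → 1/13 → 1/15 → 1/20 → 1/25.

1/25s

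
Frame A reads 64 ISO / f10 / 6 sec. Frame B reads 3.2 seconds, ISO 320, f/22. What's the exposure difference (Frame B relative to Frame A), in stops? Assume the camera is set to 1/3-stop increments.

Aperture: f/10 → f/11 → f/13 → f/14 → f/16 → f/18 → f/20 → f/22 — 2 1/3 stops narrower (darker).
Shutter speed: 6 → 5 → 4 → 3.2 — 1 stop shorter (darker).
ISO: 64 → 80 → 100 → 125 → 160 → 200 → 250 → 320 — 2 1/3 stops raised (brighter).
Net: −2 1/3 −1 +2 1/3 = −1 stop.

1 stop darker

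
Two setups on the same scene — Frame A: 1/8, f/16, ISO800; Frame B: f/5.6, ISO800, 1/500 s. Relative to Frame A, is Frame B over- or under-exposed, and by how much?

3 stops darker

Aperture: f/16 → f/11 → f/8 → f/5.6 — 3 stops larger aperture (brighter).
Shutter speed: 1/8 → 1/15 → 1/30 → 1/60 → 1/125 → 1/250 → 1/500 — 6 stops faster (darker).
ISO: unchanged.
Net: +3 −6 = −3 stops.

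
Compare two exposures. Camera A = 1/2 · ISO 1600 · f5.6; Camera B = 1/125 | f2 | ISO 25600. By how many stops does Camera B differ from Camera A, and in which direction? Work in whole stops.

Aperture: f/5.6 → f/4 → f/2.8 → f/2 — 3 stops opened up (brighter).
Shutter speed: 1/2 → 1/4 → 1/8 → 1/15 → 1/30 → 1/60 → 1/125 — 6 stops shorter (darker).
ISO: 1600 → 3200 → 6400 → 12800 → 25600 — 4 stops raised (brighter).
Net: +3 −6 +4 = +1 stop.

1 stop brighter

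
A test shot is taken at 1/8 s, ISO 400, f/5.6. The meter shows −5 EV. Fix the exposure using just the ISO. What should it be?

ISO 12800

Underexposed by 5 stops → need 5 stops brighter.
ISO: 400 → 800 → 1600 → 3200 → 6400 → 12800.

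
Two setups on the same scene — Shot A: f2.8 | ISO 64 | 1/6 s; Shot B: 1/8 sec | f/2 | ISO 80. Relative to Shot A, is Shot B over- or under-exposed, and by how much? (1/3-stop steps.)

Aperture: f/2.8 → f/2.5 → f/2.2 → f/2 — 1 stop opened up (brighter).
Shutter speed: 1/6 → 1/8 — 1/3 stop faster (darker).
ISO: 64 → 80 — 1/3 stop higher (brighter).
Net: +1 −1/3 +1/3 = +1 stop.

1 stop brighter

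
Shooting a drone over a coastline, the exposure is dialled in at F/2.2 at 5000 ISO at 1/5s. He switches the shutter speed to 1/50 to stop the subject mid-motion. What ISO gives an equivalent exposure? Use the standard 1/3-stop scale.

Shutter speed: 1/5 → 1/6 → 1/8 → 1/10 → 1/13 → 1/15 → 1/20 → 1/25 → 1/30 → 1/40 → 1/50 — 3 1/3 stops shorter (darker).
Need 3 1/3 stops brighter from the ISO: 5000 → 6400 → 8000 → 10000 → 12800 → 16000 → 20000 → 25600 → 32000 → 40000 → 51200.

ISO 51200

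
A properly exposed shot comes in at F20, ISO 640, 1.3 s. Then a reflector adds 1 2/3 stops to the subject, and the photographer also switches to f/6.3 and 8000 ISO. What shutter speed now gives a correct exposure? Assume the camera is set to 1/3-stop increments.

1/320s

Scene light: 1 2/3 stops brighter.
Aperture: f/20 → f/18 → f/16 → f/14 → f/13 → f/11 → f/10 → f/9 → f/8 → f/7.1 → f/6.3 — 3 1/3 stops larger aperture (brighter).
ISO: 640 → 800 → 1000 → 1250 → 1600 → 2000 → 2500 → 3200 → 4000 → 5000 → 6400 → 8000 — 3 2/3 stops raised (brighter).
Net so far: 8 2/3 stops brighter. Shutter speed: 1.3 → 1 → 0.8 → 0.6 → 0.5 → 0.4 → 0.3 → 1/4 → 1/5 → 1/6 → 1/8 → 1/10 → 1/13 → 1/15 → 1/20 → 1/25 → 1/30 → 1/40 → 1/50 → 1/60 → 1/80 → 1/100 → 1/125 → 1/160 → 1/200 → 1/250 → 1/320.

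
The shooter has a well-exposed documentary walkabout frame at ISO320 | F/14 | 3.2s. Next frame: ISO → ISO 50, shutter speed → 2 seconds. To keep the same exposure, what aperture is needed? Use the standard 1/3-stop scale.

f/4.5

ISO: 320 → 250 → 200 → 160 → 125 → 100 → 80 → 64 → 50 — 2 2/3 stops dropped (darker).
Shutter speed: 3.2 → 2.5 → 2 — 2/3 stop faster (darker).
Net change so far: 3 1/3 stops darker. Offset with the aperture: f/14 → f/13 → f/11 → f/10 → f/9 → f/8 → f/7.1 → f/6.3 → f/5.6 → f/5 → f/4.5.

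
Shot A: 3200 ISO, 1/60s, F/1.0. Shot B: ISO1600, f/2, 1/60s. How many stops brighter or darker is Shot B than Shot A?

Aperture: f/1.0 → f/1.4 → f/2 — 2 stops smaller aperture (darker).
Shutter speed: unchanged.
ISO: 3200 → 1600 — 1 stop dropped (darker).
Net: −2 −1 = −3 stops.

3 stops darker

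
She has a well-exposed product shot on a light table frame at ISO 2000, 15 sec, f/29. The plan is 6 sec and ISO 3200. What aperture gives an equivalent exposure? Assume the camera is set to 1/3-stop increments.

f/22

Shutter speed: 15 → 13 → 10 → 8 → 6 — 1 1/3 stops shorter (darker).
ISO: 2000 → 2500 → 3200 — 2/3 stop higher (brighter).
Net change so far: 2/3 stop darker. Offset with the aperture: f/29 → f/25 → f/22.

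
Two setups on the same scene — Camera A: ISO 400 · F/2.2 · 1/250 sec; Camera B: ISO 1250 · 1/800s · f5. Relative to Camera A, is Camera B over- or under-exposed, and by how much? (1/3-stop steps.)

2 1/3 stops darker

Aperture: f/2.2 → f/2.5 → f/2.8 → f/3.2 → f/3.5 → f/4 → f/4.5 → f/5 — 2 1/3 stops smaller aperture (darker).
Shutter speed: 1/250 → 1/320 → 1/400 → 1/500 → 1/640 → 1/800 — 1 2/3 stops shorter (darker).
ISO: 400 → 500 → 640 → 800 → 1000 → 1250 — 1 2/3 stops higher (brighter).
Net: −2 1/3 −1 2/3 +1 2/3 = −2 1/3 stops.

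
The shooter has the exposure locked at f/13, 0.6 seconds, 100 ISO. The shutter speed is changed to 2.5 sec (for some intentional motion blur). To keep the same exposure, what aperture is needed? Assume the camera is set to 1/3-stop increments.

f/25

Shutter speed: 0.6 → 0.8 → 1 → 1.3 → 1.6 → 2 → 2.5 — 2 stops longer (brighter).
Need 2 stops darker from the aperture: f/13 → f/14 → f/16 → f/18 → f/20 → f/22 → f/25.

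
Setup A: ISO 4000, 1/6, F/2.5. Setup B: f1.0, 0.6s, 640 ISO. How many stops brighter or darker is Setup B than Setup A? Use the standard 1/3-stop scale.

2 stops brighter

Aperture: f/2.5 → f/2.2 → f/2 → f/1.8 → f/1.6 → f/1.4 → f/1.2 → f/1.1 → f/1.0 — 2 2/3 stops larger aperture (brighter).
Shutter speed: 1/6 → 1/5 → 1/4 → 0.3 → 0.4 → 0.5 → 0.6 — 2 stops slower (brighter).
ISO: 4000 → 3200 → 2500 → 2000 → 1600 → 1250 → 1000 → 800 → 640 — 2 2/3 stops dropped (darker).
Net: +2 2/3 +2 −2 2/3 = +2 stops.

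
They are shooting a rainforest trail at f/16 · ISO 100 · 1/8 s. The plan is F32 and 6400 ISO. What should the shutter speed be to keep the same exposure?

1/125s

Aperture: f/16 → f/22 → f/32 — 2 stops smaller aperture (darker).
ISO: 100 → 200 → 400 → 800 → 1600 → 3200 → 6400 — 6 stops higher (brighter).
Net change so far: 4 stops brighter. Offset with the shutter speed: 1/8 → 1/15 → 1/30 → 1/60 → 1/125.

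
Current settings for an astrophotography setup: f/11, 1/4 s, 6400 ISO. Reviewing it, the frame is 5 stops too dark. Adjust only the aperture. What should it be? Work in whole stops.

f/2

Underexposed by 5 stops → need 5 stops brighter.
Aperture: f/11 → f/8 → f/5.6 → f/4 → f/2.8 → f/2.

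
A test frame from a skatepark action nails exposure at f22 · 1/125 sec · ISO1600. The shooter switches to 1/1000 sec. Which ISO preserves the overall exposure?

Shutter speed: 1/125 → 1/250 → 1/500 → 1/1000 — 3 stops shorter (darker).
Need 3 stops brighter from the ISO: 1600 → 3200 → 6400 → 12800.

ISO 12800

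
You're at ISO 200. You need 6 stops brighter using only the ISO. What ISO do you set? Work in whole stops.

ISO: 200 → 400 → 800 → 1600 → 3200 → 6400 → 12800 — 6 stops higher (brighter).

ISO 12800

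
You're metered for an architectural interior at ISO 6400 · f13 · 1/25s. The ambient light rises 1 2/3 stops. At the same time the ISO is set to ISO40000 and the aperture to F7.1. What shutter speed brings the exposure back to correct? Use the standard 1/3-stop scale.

Scene light: 1 2/3 stops brighter.
ISO: 6400 → 8000 → 10000 → 12800 → 16000 → 20000 → 25600 → 32000 → 40000 — 2 2/3 stops higher (brighter).
Aperture: f/13 → f/11 → f/10 → f/9 → f/8 → f/7.1 — 1 2/3 stops opened up (brighter).
Net so far: 6 stops brighter. Shutter speed: 1/25 → 1/30 → 1/40 → 1/50 → 1/60 → 1/80 → 1/100 → 1/125 → 1/160 → 1/200 → 1/250 → 1/320 → 1/400 → 1/500 → 1/640 → 1/800 → 1/1000 → 1/1250 → 1/1600.

1/1600s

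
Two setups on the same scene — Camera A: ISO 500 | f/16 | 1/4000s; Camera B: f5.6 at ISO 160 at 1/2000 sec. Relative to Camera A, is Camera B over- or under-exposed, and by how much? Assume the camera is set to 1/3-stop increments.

2 1/3 stops brighter

Aperture: f/16 → f/14 → f/13 → f/11 → f/10 → f/9 → f/8 → f/7.1 → f/6.3 → f/5.6 — 3 stops larger aperture (brighter).
Shutter speed: 1/4000 → 1/3200 → 1/2500 → 1/2000 — 1 stop slower (brighter).
ISO: 500 → 400 → 320 → 250 → 200 → 160 — 1 2/3 stops dropped (darker).
Net: +3 +1 −1 2/3 = +2 1/3 stops.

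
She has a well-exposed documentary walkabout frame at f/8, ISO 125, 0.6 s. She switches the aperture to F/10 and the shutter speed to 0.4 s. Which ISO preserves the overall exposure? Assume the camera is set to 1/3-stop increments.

ISO 320

Aperture: f/8 → f/9 → f/10 — 2/3 stop narrower (darker).
Shutter speed: 0.6 → 0.5 → 0.4 — 2/3 stop faster (darker).
Net change so far: 1 1/3 stops darker. Offset with the ISO: 125 → 160 → 200 → 250 → 320.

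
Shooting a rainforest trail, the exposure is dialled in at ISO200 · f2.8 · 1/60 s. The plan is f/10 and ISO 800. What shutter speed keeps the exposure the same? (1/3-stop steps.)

Aperture: f/2.8 → f/3.2 → f/3.5 → f/4 → f/4.5 → f/5 → f/5.6 → f/6.3 → f/7.1 → f/8 → f/9 → f/10 — 3 2/3 stops narrower (darker).
ISO: 200 → 250 → 320 → 400 → 500 → 640 → 800 — 2 stops higher (brighter).
Net change so far: 1 2/3 stops darker. Offset with the shutter speed: 1/60 → 1/50 → 1/40 → 1/30 → 1/25 → 1/20.

1/20s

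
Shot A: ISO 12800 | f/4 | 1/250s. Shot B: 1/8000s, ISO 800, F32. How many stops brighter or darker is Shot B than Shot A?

Aperture: f/4 → f/5.6 → f/8 → f/11 → f/16 → f/22 → f/32 — 6 stops narrower (darker).
Shutter speed: 1/250 → 1/500 → 1/1000 → 1/2000 → 1/4000 → 1/8000 — 5 stops faster (darker).
ISO: 12800 → 6400 → 3200 → 1600 → 800 — 4 stops lower (darker).
Net: −6 −5 −4 = −15 stops.

15 stops darker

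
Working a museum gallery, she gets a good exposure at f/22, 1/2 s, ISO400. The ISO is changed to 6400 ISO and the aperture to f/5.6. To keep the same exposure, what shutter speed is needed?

ISO: 400 → 800 → 1600 → 3200 → 6400 — 4 stops higher (brighter).
Aperture: f/22 → f/16 → f/11 → f/8 → f/5.6 — 4 stops larger aperture (brighter).
Net change so far: 8 stops brighter. Offset with the shutter speed: 1/2 → 1/4 → 1/8 → 1/15 → 1/30 → 1/60 → 1/125 → 1/250 → 1/500.

1/500s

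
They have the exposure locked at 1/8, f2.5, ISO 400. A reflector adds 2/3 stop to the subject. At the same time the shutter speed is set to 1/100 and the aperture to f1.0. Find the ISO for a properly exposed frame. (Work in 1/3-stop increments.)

ISO 500

Scene light: 2/3 stop brighter.
Shutter speed: 1/8 → 1/10 → 1/13 → 1/15 → 1/20 → 1/25 → 1/30 → 1/40 → 1/50 → 1/60 → 1/80 → 1/100 — 3 2/3 stops shorter (darker).
Aperture: f/2.5 → f/2.2 → f/2 → f/1.8 → f/1.6 → f/1.4 → f/1.2 → f/1.1 → f/1.0 — 2 2/3 stops larger aperture (brighter).
Net so far: 1/3 stop darker. ISO: 400 → 500.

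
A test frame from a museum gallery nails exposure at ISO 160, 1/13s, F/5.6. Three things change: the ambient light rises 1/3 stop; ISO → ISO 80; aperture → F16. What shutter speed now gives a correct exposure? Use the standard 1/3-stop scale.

Scene light: 1/3 stop brighter.
ISO: 160 → 125 → 100 → 80 — 1 stop dropped (darker).
Aperture: f/5.6 → f/6.3 → f/7.1 → f/8 → f/9 → f/10 → f/11 → f/13 → f/14 → f/16 — 3 stops smaller aperture (darker).
Net so far: 3 2/3 stops darker. Shutter speed: 1/13 → 1/10 → 1/8 → 1/6 → 1/5 → 1/4 → 0.3 → 0.4 → 0.5 → 0.6 → 0.8 → 1.

1 s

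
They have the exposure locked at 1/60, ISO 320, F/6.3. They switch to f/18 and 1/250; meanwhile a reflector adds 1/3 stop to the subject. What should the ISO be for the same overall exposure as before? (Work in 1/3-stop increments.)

Scene light: 1/3 stop brighter.
Aperture: f/6.3 → f/7.1 → f/8 → f/9 → f/10 → f/11 → f/13 → f/14 → f/16 → f/18 — 3 stops stopped down (darker).
Shutter speed: 1/60 → 1/80 → 1/100 → 1/125 → 1/160 → 1/200 → 1/250 — 2 stops faster (darker).
Net so far: 4 2/3 stops darker. ISO: 320 → 400 → 500 → 640 → 800 → 1000 → 1250 → 1600 → 2000 → 2500 → 3200 → 4000 → 5000 → 6400 → 8000.

ISO 8000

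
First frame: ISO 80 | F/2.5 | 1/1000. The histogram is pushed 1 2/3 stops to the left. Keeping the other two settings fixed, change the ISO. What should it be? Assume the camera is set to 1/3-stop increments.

ISO 250

Underexposed by 1 2/3 stops → need 1 2/3 stops brighter.
ISO: 80 → 100 → 125 → 160 → 200 → 250.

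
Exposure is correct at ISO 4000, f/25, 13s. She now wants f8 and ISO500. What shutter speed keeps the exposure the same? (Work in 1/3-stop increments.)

10 s

Aperture: f/25 → f/22 → f/20 → f/18 → f/16 → f/14 → f/13 → f/11 → f/10 → f/9 → f/8 — 3 1/3 stops larger aperture (brighter).
ISO: 4000 → 3200 → 2500 → 2000 → 1600 → 1250 → 1000 → 800 → 640 → 500 — 3 stops lower (darker).
Net change so far: 1/3 stop brighter. Offset with the shutter speed: 13 → 10.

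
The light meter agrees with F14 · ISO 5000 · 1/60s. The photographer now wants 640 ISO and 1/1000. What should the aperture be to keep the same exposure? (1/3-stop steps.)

f/1.2

ISO: 5000 → 4000 → 3200 → 2500 → 2000 → 1600 → 1250 → 1000 → 800 → 640 — 3 stops lower (darker).
Shutter speed: 1/60 → 1/80 → 1/100 → 1/125 → 1/160 → 1/200 → 1/250 → 1/320 → 1/400 → 1/500 → 1/640 → 1/800 → 1/1000 — 4 stops faster (darker).
Net change so far: 7 stops darker. Offset with the aperture: f/14 → f/13 → f/11 → f/10 → f/9 → f/8 → f/7.1 → f/6.3 → f/5.6 → f/5 → f/4.5 → f/4 → f/3.5 → f/3.2 → f/2.8 → f/2.5 → f/2.2 → f/2 → f/1.8 → f/1.6 → f/1.4 → f/1.2.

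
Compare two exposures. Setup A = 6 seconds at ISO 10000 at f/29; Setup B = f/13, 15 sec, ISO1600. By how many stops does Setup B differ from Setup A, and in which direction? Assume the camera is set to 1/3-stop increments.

Aperture: f/29 → f/25 → f/22 → f/20 → f/18 → f/16 → f/14 → f/13 — 2 1/3 stops opened up (brighter).
Shutter speed: 6 → 8 → 10 → 13 → 15 — 1 1/3 stops longer (brighter).
ISO: 10000 → 8000 → 6400 → 5000 → 4000 → 3200 → 2500 → 2000 → 1600 — 2 2/3 stops dropped (darker).
Net: +2 1/3 +1 1/3 −2 2/3 = +1 stop.

1 stop brighter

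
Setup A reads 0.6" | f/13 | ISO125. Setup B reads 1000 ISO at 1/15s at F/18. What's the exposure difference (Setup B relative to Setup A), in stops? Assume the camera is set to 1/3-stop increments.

1 1/3 stops darker

Aperture: f/13 → f/14 → f/16 → f/18 — 1 stop smaller aperture (darker).
Shutter speed: 0.6 → 0.5 → 0.4 → 0.3 → 1/4 → 1/5 → 1/6 → 1/8 → 1/10 → 1/13 → 1/15 — 3 1/3 stops faster (darker).
ISO: 125 → 160 → 200 → 250 → 320 → 400 → 500 → 640 → 800 → 1000 — 3 stops raised (brighter).
Net: −1 −3 1/3 +3 = −1 1/3 stops.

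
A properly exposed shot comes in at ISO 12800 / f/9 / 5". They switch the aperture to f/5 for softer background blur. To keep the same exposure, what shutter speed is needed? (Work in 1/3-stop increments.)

1.6 s

Aperture: f/9 → f/8 → f/7.1 → f/6.3 → f/5.6 → f/5 — 1 2/3 stops opened up (brighter).
Need 1 2/3 stops darker from the shutter speed: 5 → 4 → 3.2 → 2.5 → 2 → 1.6.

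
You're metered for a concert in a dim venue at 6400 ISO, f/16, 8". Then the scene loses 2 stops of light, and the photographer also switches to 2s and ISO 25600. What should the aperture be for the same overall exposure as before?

Scene light: 2 stops darker.
Shutter speed: 8 → 4 → 2 — 2 stops faster (darker).
ISO: 6400 → 12800 → 25600 — 2 stops raised (brighter).
Net so far: 2 stops darker. Aperture: f/16 → f/11 → f/8.

f/8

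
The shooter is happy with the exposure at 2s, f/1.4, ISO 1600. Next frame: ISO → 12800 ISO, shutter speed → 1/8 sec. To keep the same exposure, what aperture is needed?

ISO: 1600 → 3200 → 6400 → 12800 — 3 stops higher (brighter).
Shutter speed: 2 → 1 → 1/2 → 1/4 → 1/8 — 4 stops faster (darker).
Net change so far: 1 stop darker. Offset with the aperture: f/1.4 → f/1.0.

f/1.0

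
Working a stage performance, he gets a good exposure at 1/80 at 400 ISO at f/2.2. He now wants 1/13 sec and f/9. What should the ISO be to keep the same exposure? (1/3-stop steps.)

ISO 1000

Shutter speed: 1/80 → 1/60 → 1/50 → 1/40 → 1/30 → 1/25 → 1/20 → 1/15 → 1/13 — 2 2/3 stops slower (brighter).
Aperture: f/2.2 → f/2.5 → f/2.8 → f/3.2 → f/3.5 → f/4 → f/4.5 → f/5 → f/5.6 → f/6.3 → f/7.1 → f/8 → f/9 — 4 stops smaller aperture (darker).
Net change so far: 1 1/3 stops darker. Offset with the ISO: 400 → 500 → 640 → 800 → 1000.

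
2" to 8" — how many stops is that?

2 stops

2 → 4 → 8 — count the steps: 2 stops.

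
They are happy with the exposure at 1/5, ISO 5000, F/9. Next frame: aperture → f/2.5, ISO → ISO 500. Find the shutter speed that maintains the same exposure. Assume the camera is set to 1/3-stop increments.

Aperture: f/9 → f/8 → f/7.1 → f/6.3 → f/5.6 → f/5 → f/4.5 → f/4 → f/3.5 → f/3.2 → f/2.8 → f/2.5 — 3 2/3 stops opened up (brighter).
ISO: 5000 → 4000 → 3200 → 2500 → 2000 → 1600 → 1250 → 1000 → 800 → 640 → 500 — 3 1/3 stops lower (darker).
Net change so far: 1/3 stop brighter. Offset with the shutter speed: 1/5 → 1/6.

1/6s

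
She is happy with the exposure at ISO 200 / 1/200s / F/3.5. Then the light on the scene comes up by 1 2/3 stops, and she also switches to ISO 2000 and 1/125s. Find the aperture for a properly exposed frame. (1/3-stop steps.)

Scene light: 1 2/3 stops brighter.
ISO: 200 → 250 → 320 → 400 → 500 → 640 → 800 → 1000 → 1250 → 1600 → 2000 — 3 1/3 stops raised (brighter).
Shutter speed: 1/200 → 1/160 → 1/125 — 2/3 stop slower (brighter).
Net so far: 5 2/3 stops brighter. Aperture: f/3.5 → f/4 → f/4.5 → f/5 → f/5.6 → f/6.3 → f/7.1 → f/8 → f/9 → f/10 → f/11 → f/13 → f/14 → f/16 → f/18 → f/20 → f/22 → f/25.

f/25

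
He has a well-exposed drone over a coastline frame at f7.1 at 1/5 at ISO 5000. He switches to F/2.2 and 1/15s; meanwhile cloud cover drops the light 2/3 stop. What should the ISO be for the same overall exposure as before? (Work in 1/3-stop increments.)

Scene light: 2/3 stop darker.
Aperture: f/7.1 → f/6.3 → f/5.6 → f/5 → f/4.5 → f/4 → f/3.5 → f/3.2 → f/2.8 → f/2.5 → f/2.2 — 3 1/3 stops opened up (brighter).
Shutter speed: 1/5 → 1/6 → 1/8 → 1/10 → 1/13 → 1/15 — 1 2/3 stops faster (darker).
Net so far: 1 stop brighter. ISO: 5000 → 4000 → 3200 → 2500.

ISO 2500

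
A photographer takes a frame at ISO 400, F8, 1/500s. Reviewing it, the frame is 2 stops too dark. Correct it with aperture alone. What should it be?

Underexposed by 2 stops → need 2 stops brighter.
Aperture: f/8 → f/5.6 → f/4.

f/4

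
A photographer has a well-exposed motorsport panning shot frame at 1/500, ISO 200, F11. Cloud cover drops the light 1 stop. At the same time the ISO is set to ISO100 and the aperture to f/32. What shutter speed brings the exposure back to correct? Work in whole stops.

Scene light: 1 stop darker.
ISO: 200 → 100 — 1 stop dropped (darker).
Aperture: f/11 → f/16 → f/22 → f/32 — 3 stops smaller aperture (darker).
Net so far: 5 stops darker. Shutter speed: 1/500 → 1/250 → 1/125 → 1/60 → 1/30 → 1/15.

1/15s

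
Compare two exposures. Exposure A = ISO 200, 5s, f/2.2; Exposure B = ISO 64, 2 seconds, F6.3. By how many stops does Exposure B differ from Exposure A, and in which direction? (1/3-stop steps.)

6 stops darker

Aperture: f/2.2 → f/2.5 → f/2.8 → f/3.2 → f/3.5 → f/4 → f/4.5 → f/5 → f/5.6 → f/6.3 — 3 stops stopped down (darker).
Shutter speed: 5 → 4 → 3.2 → 2.5 → 2 — 1 1/3 stops faster (darker).
ISO: 200 → 160 → 125 → 100 → 80 → 64 — 1 2/3 stops lower (darker).
Net: −3 −1 1/3 −1 2/3 = −6 stops.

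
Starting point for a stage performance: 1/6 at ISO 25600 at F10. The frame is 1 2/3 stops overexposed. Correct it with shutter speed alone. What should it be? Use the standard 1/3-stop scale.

Overexposed by 1 2/3 stops → need 1 2/3 stops darker.
Shutter speed: 1/6 → 1/8 → 1/10 → 1/13 → 1/15 → 1/20.

1/20s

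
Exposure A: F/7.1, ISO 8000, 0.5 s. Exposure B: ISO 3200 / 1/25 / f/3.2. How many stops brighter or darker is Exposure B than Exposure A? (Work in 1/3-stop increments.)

2 2/3 stops darker

Aperture: f/7.1 → f/6.3 → f/5.6 → f/5 → f/4.5 → f/4 → f/3.5 → f/3.2 — 2 1/3 stops opened up (brighter).
Shutter speed: 0.5 → 0.4 → 0.3 → 1/4 → 1/5 → 1/6 → 1/8 → 1/10 → 1/13 → 1/15 → 1/20 → 1/25 — 3 2/3 stops faster (darker).
ISO: 8000 → 6400 → 5000 → 4000 → 3200 — 1 1/3 stops dropped (darker).
Net: +2 1/3 −3 2/3 −1 1/3 = −2 2/3 stops.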